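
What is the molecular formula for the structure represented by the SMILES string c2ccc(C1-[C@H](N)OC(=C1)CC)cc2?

Heavy atoms from the SMILES: 12 C, 1 N, 1 O.
Implicit hydrogens by atom environment:
  5 × C (aromatic): 1 H each → 5
  3 × C: 1 H each → 3
  1 × C: 3 H
  1 × C: 2 H
  1 × C: no H
  1 × C (aromatic): no H
  1 × N: 2 H
  1 × O: no H
  Total hydrogens = 15.
Molecular formula: C12H15NO

C12H15NO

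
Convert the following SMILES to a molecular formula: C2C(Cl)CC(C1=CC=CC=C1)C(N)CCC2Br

C14H19BrClN

Heavy atoms from the SMILES: 1 Br, 14 C, 1 Cl, 1 N.
Implicit hydrogens by atom environment:
  5 × C (aromatic): 1 H each → 5
  4 × C: 2 H each → 8
  4 × C: 1 H each → 4
  1 × Br: no H
  1 × C (aromatic): no H
  1 × Cl: no H
  1 × N: 2 H
  Total hydrogens = 19.
Molecular formula: C14H19BrClN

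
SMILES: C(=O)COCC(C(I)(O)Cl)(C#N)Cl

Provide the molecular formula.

Heavy atoms from the SMILES: 6 C, 2 Cl, 1 I, 1 N, 3 O.
Implicit hydrogens by atom environment:
  3 × C: no H
  2 × C: 2 H each → 4
  2 × Cl: no H
  2 × O: no H
  1 × C: 1 H
  1 × I: no H
  1 × N: no H
  1 × O: 1 H
  Total hydrogens = 6.
Molecular formula: C6H6Cl2INO3

C6H6Cl2INO3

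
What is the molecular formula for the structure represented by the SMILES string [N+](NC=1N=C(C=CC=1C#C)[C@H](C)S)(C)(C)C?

Heavy atoms from the SMILES: 12 C, 3 N, 1 S.
Implicit hydrogens by atom environment:
  4 × C: 3 H each → 12
  3 × C (aromatic): no H
  2 × C (aromatic): 1 H each → 2
  2 × C: 1 H each → 2
  1 × C: no H
  1 × N: 1 H
  1 × N (aromatic): no H
  1 × N (charge +1): no H
  1 × S: 1 H
  Total hydrogens = 18.
Net charge +1.
Molecular formula: C12H18N3S+

C12H18N3S+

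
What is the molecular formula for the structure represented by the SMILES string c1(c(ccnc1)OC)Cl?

C6H6ClNO

Heavy atoms from the SMILES: 6 C, 1 Cl, 1 N, 1 O.
Implicit hydrogens by atom environment:
  3 × C (aromatic): 1 H each → 3
  2 × C (aromatic): no H
  1 × C: 3 H
  1 × Cl: no H
  1 × N (aromatic): no H
  1 × O: no H
  Total hydrogens = 6.
Molecular formula: C6H6ClNO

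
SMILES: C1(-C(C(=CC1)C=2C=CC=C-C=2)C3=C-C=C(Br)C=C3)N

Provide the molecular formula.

C17H16BrN

Heavy atoms from the SMILES: 1 Br, 17 C, 1 N.
Implicit hydrogens by atom environment:
  9 × C (aromatic): 1 H each → 9
  3 × C: 1 H each → 3
  3 × C (aromatic): no H
  1 × Br: no H
  1 × C: 2 H
  1 × C: no H
  1 × N: 2 H
  Total hydrogens = 16.
Molecular formula: C17H16BrN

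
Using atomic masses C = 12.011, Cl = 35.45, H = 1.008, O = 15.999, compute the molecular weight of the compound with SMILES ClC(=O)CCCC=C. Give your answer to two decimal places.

Molecular formula: C6H9ClO.
M = 6×12.011 + 1×35.45 + 9×1.008 + 1×15.999 = 132.59 g/mol.

132.59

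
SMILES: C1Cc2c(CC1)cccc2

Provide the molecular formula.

C10H12

Heavy atoms from the SMILES: 10 C.
Implicit hydrogens by atom environment:
  4 × C: 2 H each → 8
  4 × C (aromatic): 1 H each → 4
  2 × C (aromatic): no H
  Total hydrogens = 12.
Molecular formula: C10H12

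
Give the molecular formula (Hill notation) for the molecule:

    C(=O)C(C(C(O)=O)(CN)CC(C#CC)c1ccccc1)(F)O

C16H18FNO4

Heavy atoms from the SMILES: 16 C, 1 F, 1 N, 4 O.
Implicit hydrogens by atom environment:
  5 × C (aromatic): 1 H each → 5
  5 × C: no H
  2 × C: 2 H each → 4
  2 × C: 1 H each → 2
  2 × O: 1 H each → 2
  2 × O: no H
  1 × C: 3 H
  1 × C (aromatic): no H
  1 × F: no H
  1 × N: 2 H
  Total hydrogens = 18.
Molecular formula: C16H18FNO4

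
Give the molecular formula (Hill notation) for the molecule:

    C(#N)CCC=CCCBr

C7H10BrN

Heavy atoms from the SMILES: 1 Br, 7 C, 1 N.
Implicit hydrogens by atom environment:
  4 × C: 2 H each → 8
  2 × C: 1 H each → 2
  1 × Br: no H
  1 × C: no H
  1 × N: no H
  Total hydrogens = 10.
Molecular formula: C7H10BrN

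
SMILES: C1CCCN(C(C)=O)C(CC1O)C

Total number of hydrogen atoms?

Hydrogens are implicit in SMILES; fill each atom to its normal valence:
  5 × C: 2 H each → 10
  2 × C: 3 H each → 6
  2 × C: 1 H each → 2
  1 × C: no H
  1 × N: no H
  1 × O: 1 H
  1 × O: no H
  Total hydrogens = 19.

19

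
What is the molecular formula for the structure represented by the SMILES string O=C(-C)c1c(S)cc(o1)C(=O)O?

C7H6O4S

Heavy atoms from the SMILES: 7 C, 4 O, 1 S.
Implicit hydrogens by atom environment:
  3 × C (aromatic): no H
  2 × C: no H
  2 × O: no H
  1 × C: 3 H
  1 × C (aromatic): 1 H
  1 × O: 1 H
  1 × O (aromatic): no H
  1 × S: 1 H
  Total hydrogens = 6.
Molecular formula: C7H6O4S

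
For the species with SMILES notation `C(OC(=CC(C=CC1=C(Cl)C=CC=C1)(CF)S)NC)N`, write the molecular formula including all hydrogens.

C14H18ClFN2OS

Heavy atoms from the SMILES: 14 C, 1 Cl, 1 F, 2 N, 1 O, 1 S.
Implicit hydrogens by atom environment:
  4 × C (aromatic): 1 H each → 4
  3 × C: 1 H each → 3
  2 × C: 2 H each → 4
  2 × C: no H
  2 × C (aromatic): no H
  1 × C: 3 H
  1 × Cl: no H
  1 × F: no H
  1 × N: 2 H
  1 × N: 1 H
  1 × O: no H
  1 × S: 1 H
  Total hydrogens = 18.
Molecular formula: C14H18ClFN2OS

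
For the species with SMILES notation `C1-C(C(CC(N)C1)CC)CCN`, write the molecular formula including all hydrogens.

C10H22N2

Heavy atoms from the SMILES: 10 C, 2 N.
Implicit hydrogens by atom environment:
  6 × C: 2 H each → 12
  3 × C: 1 H each → 3
  2 × N: 2 H each → 4
  1 × C: 3 H
  Total hydrogens = 22.
Molecular formula: C10H22N2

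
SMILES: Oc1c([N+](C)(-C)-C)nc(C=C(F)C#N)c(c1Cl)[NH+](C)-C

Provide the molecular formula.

Heavy atoms from the SMILES: 13 C, 1 Cl, 1 F, 4 N, 1 O.
Implicit hydrogens by atom environment:
  5 × C: 3 H each → 15
  5 × C (aromatic): no H
  2 × C: no H
  1 × C: 1 H
  1 × Cl: no H
  1 × F: no H
  1 × N (charge +1): 1 H
  1 × N (aromatic): no H
  1 × N (charge +1): no H
  1 × N: no H
  1 × O: 1 H
  Total hydrogens = 18.
Net charge +2.
Molecular formula: [C13H18ClFN4O]2+

[C13H18ClFN4O]2+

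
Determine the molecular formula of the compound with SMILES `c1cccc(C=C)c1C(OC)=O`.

C10H10O2

Heavy atoms from the SMILES: 10 C, 2 O.
Implicit hydrogens by atom environment:
  4 × C (aromatic): 1 H each → 4
  2 × C (aromatic): no H
  2 × O: no H
  1 × C: 3 H
  1 × C: 2 H
  1 × C: 1 H
  1 × C: no H
  Total hydrogens = 10.
Molecular formula: C10H10O2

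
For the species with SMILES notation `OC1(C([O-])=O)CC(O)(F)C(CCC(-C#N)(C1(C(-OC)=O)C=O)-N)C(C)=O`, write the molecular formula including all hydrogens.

Heavy atoms from the SMILES: 15 C, 1 F, 2 N, 8 O.
Implicit hydrogens by atom environment:
  8 × C: no H
  5 × O: no H
  3 × C: 2 H each → 6
  2 × C: 3 H each → 6
  2 × C: 1 H each → 2
  2 × O: 1 H each → 2
  1 × F: no H
  1 × N: 2 H
  1 × N: no H
  1 × O (charge -1): no H
  Total hydrogens = 18.
Net charge -1.
Molecular formula: C15H18FN2O8-

C15H18FN2O8-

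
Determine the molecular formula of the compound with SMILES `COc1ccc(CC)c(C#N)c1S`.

C10H11NOS

Heavy atoms from the SMILES: 10 C, 1 N, 1 O, 1 S.
Implicit hydrogens by atom environment:
  4 × C (aromatic): no H
  2 × C: 3 H each → 6
  2 × C (aromatic): 1 H each → 2
  1 × C: 2 H
  1 × C: no H
  1 × N: no H
  1 × O: no H
  1 × S: 1 H
  Total hydrogens = 11.
Molecular formula: C10H11NOS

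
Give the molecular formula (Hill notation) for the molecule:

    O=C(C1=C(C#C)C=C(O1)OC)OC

Heavy atoms from the SMILES: 9 C, 4 O.
Implicit hydrogens by atom environment:
  3 × C (aromatic): no H
  3 × O: no H
  2 × C: 3 H each → 6
  2 × C: no H
  1 × C (aromatic): 1 H
  1 × C: 1 H
  1 × O (aromatic): no H
  Total hydrogens = 8.
Molecular formula: C9H8O4

C9H8O4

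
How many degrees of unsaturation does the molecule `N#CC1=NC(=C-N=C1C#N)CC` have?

Molecular formula from the SMILES: C8H6N4.
DoU = (2C + 2 + N − H − X)/2 = (2·8 + 2 + 4 − 6 − 0)/2 = 16/2 = 8.
(Structurally: 1 ring(s) + 7 π bond(s) = 8.)

8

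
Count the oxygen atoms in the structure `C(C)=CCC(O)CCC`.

1

The symbol for oxygen appears 1 time in the SMILES.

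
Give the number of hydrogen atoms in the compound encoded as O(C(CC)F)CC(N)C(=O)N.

13

Hydrogens are implicit in SMILES; fill each atom to its normal valence:
  2 × C: 2 H each → 4
  2 × C: 1 H each → 2
  2 × N: 2 H each → 4
  2 × O: no H
  1 × C: 3 H
  1 × C: no H
  1 × F: no H
  Total hydrogens = 13.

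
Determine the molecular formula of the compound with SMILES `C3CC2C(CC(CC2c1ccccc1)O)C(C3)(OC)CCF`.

C19H27FO2

Heavy atoms from the SMILES: 19 C, 1 F, 2 O.
Implicit hydrogens by atom environment:
  7 × C: 2 H each → 14
  5 × C (aromatic): 1 H each → 5
  4 × C: 1 H each → 4
  1 × C: 3 H
  1 × C: no H
  1 × C (aromatic): no H
  1 × F: no H
  1 × O: 1 H
  1 × O: no H
  Total hydrogens = 27.
Molecular formula: C19H27FO2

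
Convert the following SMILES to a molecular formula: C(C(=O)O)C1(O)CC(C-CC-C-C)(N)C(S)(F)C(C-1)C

Heavy atoms from the SMILES: 14 C, 1 F, 1 N, 3 O, 1 S.
Implicit hydrogens by atom environment:
  7 × C: 2 H each → 14
  4 × C: no H
  2 × C: 3 H each → 6
  2 × O: 1 H each → 2
  1 × C: 1 H
  1 × F: no H
  1 × N: 2 H
  1 × O: no H
  1 × S: 1 H
  Total hydrogens = 26.
Molecular formula: C14H26FNO3S

C14H26FNO3S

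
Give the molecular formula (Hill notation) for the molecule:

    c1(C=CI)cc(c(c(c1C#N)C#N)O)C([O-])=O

C11H4IN2O3-

Heavy atoms from the SMILES: 11 C, 1 I, 2 N, 3 O.
Implicit hydrogens by atom environment:
  5 × C (aromatic): no H
  3 × C: no H
  2 × C: 1 H each → 2
  2 × N: no H
  1 × C (aromatic): 1 H
  1 × I: no H
  1 × O: 1 H
  1 × O: no H
  1 × O (charge -1): no H
  Total hydrogens = 4.
Net charge -1.
Molecular formula: C11H4IN2O3-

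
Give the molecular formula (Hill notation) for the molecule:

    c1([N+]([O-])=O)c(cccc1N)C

Heavy atoms from the SMILES: 7 C, 2 N, 2 O.
Implicit hydrogens by atom environment:
  3 × C (aromatic): 1 H each → 3
  3 × C (aromatic): no H
  1 × C: 3 H
  1 × N: 2 H
  1 × N (charge +1): no H
  1 × O: no H
  1 × O (charge -1): no H
  Total hydrogens = 8.
Molecular formula: C7H8N2O2

C7H8N2O2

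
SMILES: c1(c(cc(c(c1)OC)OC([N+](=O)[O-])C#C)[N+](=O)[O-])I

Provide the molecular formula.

C10H7IN2O6

Heavy atoms from the SMILES: 10 C, 1 I, 2 N, 6 O.
Implicit hydrogens by atom environment:
  4 × C (aromatic): no H
  4 × O: no H
  2 × C (aromatic): 1 H each → 2
  2 × C: 1 H each → 2
  2 × N (charge +1): no H
  2 × O (charge -1): no H
  1 × C: 3 H
  1 × C: no H
  1 × I: no H
  Total hydrogens = 7.
Molecular formula: C10H7IN2O6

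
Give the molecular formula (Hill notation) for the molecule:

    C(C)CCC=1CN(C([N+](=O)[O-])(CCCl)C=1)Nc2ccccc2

Heavy atoms from the SMILES: 16 C, 1 Cl, 3 N, 2 O.
Implicit hydrogens by atom environment:
  6 × C: 2 H each → 12
  5 × C (aromatic): 1 H each → 5
  2 × C: no H
  1 × C: 3 H
  1 × C: 1 H
  1 × C (aromatic): no H
  1 × Cl: no H
  1 × N: 1 H
  1 × N: no H
  1 × N (charge +1): no H
  1 × O: no H
  1 × O (charge -1): no H
  Total hydrogens = 22.
Molecular formula: C16H22ClN3O2

C16H22ClN3O2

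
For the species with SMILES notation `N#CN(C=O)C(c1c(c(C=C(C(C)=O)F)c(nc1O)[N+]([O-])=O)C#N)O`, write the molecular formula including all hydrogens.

Heavy atoms from the SMILES: 13 C, 1 F, 5 N, 6 O.
Implicit hydrogens by atom environment:
  5 × C (aromatic): no H
  4 × C: no H
  3 × C: 1 H each → 3
  3 × N: no H
  3 × O: no H
  2 × O: 1 H each → 2
  1 × C: 3 H
  1 × F: no H
  1 × N (aromatic): no H
  1 × N (charge +1): no H
  1 × O (charge -1): no H
  Total hydrogens = 8.
Molecular formula: C13H8FN5O6

C13H8FN5O6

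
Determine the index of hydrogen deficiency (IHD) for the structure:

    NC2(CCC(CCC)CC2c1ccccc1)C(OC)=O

Molecular formula from the SMILES: C17H25NO2.
DoU = (2C + 2 + N − H − X)/2 = (2·17 + 2 + 1 − 25 − 0)/2 = 12/2 = 6.
(Structurally: 2 ring(s) + 4 π bond(s) = 6.)

6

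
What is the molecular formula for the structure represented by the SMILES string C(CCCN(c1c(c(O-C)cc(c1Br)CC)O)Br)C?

C14H21Br2NO2

Heavy atoms from the SMILES: 2 Br, 14 C, 1 N, 2 O.
Implicit hydrogens by atom environment:
  5 × C: 2 H each → 10
  5 × C (aromatic): no H
  3 × C: 3 H each → 9
  2 × Br: no H
  1 × C (aromatic): 1 H
  1 × N: no H
  1 × O: 1 H
  1 × O: no H
  Total hydrogens = 21.
Molecular formula: C14H21Br2NO2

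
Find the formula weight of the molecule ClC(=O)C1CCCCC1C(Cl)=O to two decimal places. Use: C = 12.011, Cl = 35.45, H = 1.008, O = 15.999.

209.07

Molecular formula: C8H10Cl2O2.
M = 8×12.011 + 2×35.45 + 10×1.008 + 2×15.999 = 209.07 g/mol.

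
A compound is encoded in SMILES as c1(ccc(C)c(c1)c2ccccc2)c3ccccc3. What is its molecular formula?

Heavy atoms from the SMILES: 19 C.
Implicit hydrogens by atom environment:
  13 × C (aromatic): 1 H each → 13
  5 × C (aromatic): no H
  1 × C: 3 H
  Total hydrogens = 16.
Molecular formula: C19H16

C19H16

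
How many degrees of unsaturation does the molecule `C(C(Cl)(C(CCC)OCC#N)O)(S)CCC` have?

Molecular formula from the SMILES: C11H20ClNO2S.
DoU = (2C + 2 + N − H − X)/2 = (2·11 + 2 + 1 − 20 − 1)/2 = 4/2 = 2.
(Structurally: 0 ring(s) + 2 π bond(s) = 2.)

2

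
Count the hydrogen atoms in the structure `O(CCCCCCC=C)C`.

18

Hydrogens are implicit in SMILES; fill each atom to its normal valence:
  7 × C: 2 H each → 14
  1 × C: 3 H
  1 × C: 1 H
  1 × O: no H
  Total hydrogens = 18.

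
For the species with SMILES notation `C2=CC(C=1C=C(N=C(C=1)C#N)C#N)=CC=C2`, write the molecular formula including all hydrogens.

C13H7N3

Heavy atoms from the SMILES: 13 C, 3 N.
Implicit hydrogens by atom environment:
  7 × C (aromatic): 1 H each → 7
  4 × C (aromatic): no H
  2 × C: no H
  2 × N: no H
  1 × N (aromatic): no H
  Total hydrogens = 7.
Molecular formula: C13H7N3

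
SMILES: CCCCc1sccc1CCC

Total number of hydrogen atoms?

Hydrogens are implicit in SMILES; fill each atom to its normal valence:
  5 × C: 2 H each → 10
  2 × C: 3 H each → 6
  2 × C (aromatic): 1 H each → 2
  2 × C (aromatic): no H
  1 × S (aromatic): no H
  Total hydrogens = 18.

18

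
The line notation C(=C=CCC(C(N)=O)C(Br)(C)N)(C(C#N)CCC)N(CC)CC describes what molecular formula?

Heavy atoms from the SMILES: 1 Br, 17 C, 4 N, 1 O.
Implicit hydrogens by atom environment:
  5 × C: 2 H each → 10
  5 × C: no H
  4 × C: 3 H each → 12
  3 × C: 1 H each → 3
  2 × N: 2 H each → 4
  2 × N: no H
  1 × Br: no H
  1 × O: no H
  Total hydrogens = 29.
Molecular formula: C17H29BrN4O

C17H29BrN4O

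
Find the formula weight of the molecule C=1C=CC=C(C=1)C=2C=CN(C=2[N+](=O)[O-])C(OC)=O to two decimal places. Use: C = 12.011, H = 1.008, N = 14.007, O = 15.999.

Molecular formula: C12H10N2O4.
M = 12×12.011 + 10×1.008 + 2×14.007 + 4×15.999 = 246.22 g/mol.

246.22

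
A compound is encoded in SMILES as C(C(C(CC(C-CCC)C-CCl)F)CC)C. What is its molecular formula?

Heavy atoms from the SMILES: 14 C, 1 Cl, 1 F.
Implicit hydrogens by atom environment:
  8 × C: 2 H each → 16
  3 × C: 3 H each → 9
  3 × C: 1 H each → 3
  1 × Cl: no H
  1 × F: no H
  Total hydrogens = 28.
Molecular formula: C14H28ClF

C14H28ClF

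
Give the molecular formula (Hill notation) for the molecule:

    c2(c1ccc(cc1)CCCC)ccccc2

Heavy atoms from the SMILES: 16 C.
Implicit hydrogens by atom environment:
  9 × C (aromatic): 1 H each → 9
  3 × C: 2 H each → 6
  3 × C (aromatic): no H
  1 × C: 3 H
  Total hydrogens = 18.
Molecular formula: C16H18

C16H18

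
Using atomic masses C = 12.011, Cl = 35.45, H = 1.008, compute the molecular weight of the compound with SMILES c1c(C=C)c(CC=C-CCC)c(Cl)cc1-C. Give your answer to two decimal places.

234.77

Molecular formula: C15H19Cl.
M = 15×12.011 + 1×35.45 + 19×1.008 = 234.77 g/mol.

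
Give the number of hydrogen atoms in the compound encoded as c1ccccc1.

Hydrogens are implicit in SMILES; fill each atom to its normal valence:
  6 × C (aromatic): 1 H each → 6
  Total hydrogens = 6.

6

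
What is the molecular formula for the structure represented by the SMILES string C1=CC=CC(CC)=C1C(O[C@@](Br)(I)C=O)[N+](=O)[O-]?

C11H11BrINO4

Heavy atoms from the SMILES: 1 Br, 11 C, 1 I, 1 N, 4 O.
Implicit hydrogens by atom environment:
  4 × C (aromatic): 1 H each → 4
  3 × O: no H
  2 × C: 1 H each → 2
  2 × C (aromatic): no H
  1 × Br: no H
  1 × C: 3 H
  1 × C: 2 H
  1 × C: no H
  1 × I: no H
  1 × N (charge +1): no H
  1 × O (charge -1): no H
  Total hydrogens = 11.
Molecular formula: C11H11BrINO4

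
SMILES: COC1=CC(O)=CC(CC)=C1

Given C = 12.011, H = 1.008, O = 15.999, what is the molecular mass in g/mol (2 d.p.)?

152.19

Molecular formula: C9H12O2.
M = 9×12.011 + 12×1.008 + 2×15.999 = 152.19 g/mol.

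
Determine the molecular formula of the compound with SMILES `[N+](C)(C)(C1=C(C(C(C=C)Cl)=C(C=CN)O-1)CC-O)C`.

Heavy atoms from the SMILES: 14 C, 1 Cl, 2 N, 2 O.
Implicit hydrogens by atom environment:
  4 × C: 1 H each → 4
  4 × C (aromatic): no H
  3 × C: 3 H each → 9
  3 × C: 2 H each → 6
  1 × Cl: no H
  1 × N: 2 H
  1 × N (charge +1): no H
  1 × O: 1 H
  1 × O (aromatic): no H
  Total hydrogens = 22.
Net charge +1.
Molecular formula: C14H22ClN2O2+

C14H22ClN2O2+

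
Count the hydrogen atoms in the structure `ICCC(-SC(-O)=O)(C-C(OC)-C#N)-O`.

Hydrogens are implicit in SMILES; fill each atom to its normal valence:
  3 × C: 2 H each → 6
  3 × C: no H
  2 × O: 1 H each → 2
  2 × O: no H
  1 × C: 3 H
  1 × C: 1 H
  1 × I: no H
  1 × N: no H
  1 × S: no H
  Total hydrogens = 12.

12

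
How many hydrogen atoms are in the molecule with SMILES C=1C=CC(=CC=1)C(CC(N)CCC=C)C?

Hydrogens are implicit in SMILES; fill each atom to its normal valence:
  5 × C (aromatic): 1 H each → 5
  4 × C: 2 H each → 8
  3 × C: 1 H each → 3
  1 × C: 3 H
  1 × C (aromatic): no H
  1 × N: 2 H
  Total hydrogens = 21.

21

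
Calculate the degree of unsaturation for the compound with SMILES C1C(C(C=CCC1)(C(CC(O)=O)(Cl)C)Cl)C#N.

Molecular formula from the SMILES: C12H15Cl2NO2.
DoU = (2C + 2 + N − H − X)/2 = (2·12 + 2 + 1 − 15 − 2)/2 = 10/2 = 5.
(Structurally: 1 ring(s) + 4 π bond(s) = 5.)

5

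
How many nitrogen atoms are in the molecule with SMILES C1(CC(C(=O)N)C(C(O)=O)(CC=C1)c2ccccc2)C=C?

1

The symbol for nitrogen appears 1 time in the SMILES.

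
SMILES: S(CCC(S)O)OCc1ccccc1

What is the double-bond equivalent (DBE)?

Molecular formula from the SMILES: C10H14O2S2.
DoU = (2C + 2 + N − H − X)/2 = (2·10 + 2 + 0 − 14 − 0)/2 = 8/2 = 4.
(Structurally: 1 ring(s) + 3 π bond(s) = 4.)

4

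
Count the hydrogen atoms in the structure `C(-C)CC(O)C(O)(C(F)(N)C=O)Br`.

13

Hydrogens are implicit in SMILES; fill each atom to its normal valence:
  2 × C: 2 H each → 4
  2 × C: 1 H each → 2
  2 × C: no H
  2 × O: 1 H each → 2
  1 × Br: no H
  1 × C: 3 H
  1 × F: no H
  1 × N: 2 H
  1 × O: no H
  Total hydrogens = 13.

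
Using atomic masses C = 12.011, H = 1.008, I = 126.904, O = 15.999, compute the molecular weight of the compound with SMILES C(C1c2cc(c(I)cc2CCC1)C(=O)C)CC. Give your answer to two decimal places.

Molecular formula: C15H19IO.
M = 15×12.011 + 19×1.008 + 1×126.904 + 1×15.999 = 342.22 g/mol.

342.22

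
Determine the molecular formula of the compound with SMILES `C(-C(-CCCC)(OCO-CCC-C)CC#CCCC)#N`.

C17H29NO2

Heavy atoms from the SMILES: 17 C, 1 N, 2 O.
Implicit hydrogens by atom environment:
  10 × C: 2 H each → 20
  4 × C: no H
  3 × C: 3 H each → 9
  2 × O: no H
  1 × N: no H
  Total hydrogens = 29.
Molecular formula: C17H29NO2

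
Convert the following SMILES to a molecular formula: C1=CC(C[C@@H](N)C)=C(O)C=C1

C9H13NO

Heavy atoms from the SMILES: 9 C, 1 N, 1 O.
Implicit hydrogens by atom environment:
  4 × C (aromatic): 1 H each → 4
  2 × C (aromatic): no H
  1 × C: 3 H
  1 × C: 2 H
  1 × C: 1 H
  1 × N: 2 H
  1 × O: 1 H
  Total hydrogens = 13.
Molecular formula: C9H13NO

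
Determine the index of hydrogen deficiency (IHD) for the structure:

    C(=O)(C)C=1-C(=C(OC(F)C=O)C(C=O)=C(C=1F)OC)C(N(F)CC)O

7

Molecular formula from the SMILES: C15H16F3NO6.
DoU = (2C + 2 + N − H − X)/2 = (2·15 + 2 + 1 − 16 − 3)/2 = 14/2 = 7.
(Structurally: 1 ring(s) + 6 π bond(s) = 7.)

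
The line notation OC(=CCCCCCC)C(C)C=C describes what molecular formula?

C12H22O

Heavy atoms from the SMILES: 12 C, 1 O.
Implicit hydrogens by atom environment:
  6 × C: 2 H each → 12
  3 × C: 1 H each → 3
  2 × C: 3 H each → 6
  1 × C: no H
  1 × O: 1 H
  Total hydrogens = 22.
Molecular formula: C12H22O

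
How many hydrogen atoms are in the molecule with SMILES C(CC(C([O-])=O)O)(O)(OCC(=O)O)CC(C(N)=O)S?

14

Hydrogens are implicit in SMILES; fill each atom to its normal valence:
  4 × C: no H
  4 × O: no H
  3 × C: 2 H each → 6
  3 × O: 1 H each → 3
  2 × C: 1 H each → 2
  1 × N: 2 H
  1 × O (charge -1): no H
  1 × S: 1 H
  Total hydrogens = 14.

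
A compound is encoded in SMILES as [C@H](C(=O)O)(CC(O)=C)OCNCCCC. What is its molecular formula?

C10H19NO4

Heavy atoms from the SMILES: 10 C, 1 N, 4 O.
Implicit hydrogens by atom environment:
  6 × C: 2 H each → 12
  2 × C: no H
  2 × O: 1 H each → 2
  2 × O: no H
  1 × C: 3 H
  1 × C: 1 H
  1 × N: 1 H
  Total hydrogens = 19.
Molecular formula: C10H19NO4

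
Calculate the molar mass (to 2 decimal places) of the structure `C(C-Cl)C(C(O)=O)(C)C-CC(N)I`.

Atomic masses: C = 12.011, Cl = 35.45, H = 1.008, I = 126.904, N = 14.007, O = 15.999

Molecular formula: C8H15ClINO2.
M = 8×12.011 + 1×35.45 + 15×1.008 + 1×126.904 + 1×14.007 + 2×15.999 = 319.57 g/mol.

319.57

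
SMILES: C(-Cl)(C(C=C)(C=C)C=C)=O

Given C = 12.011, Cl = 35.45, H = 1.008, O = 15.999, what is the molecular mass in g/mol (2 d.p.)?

156.61

Molecular formula: C8H9ClO.
M = 8×12.011 + 1×35.45 + 9×1.008 + 1×15.999 = 156.61 g/mol.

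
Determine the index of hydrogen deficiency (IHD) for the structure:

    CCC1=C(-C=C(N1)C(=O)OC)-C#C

Molecular formula from the SMILES: C10H11NO2.
DoU = (2C + 2 + N − H − X)/2 = (2·10 + 2 + 1 − 11 − 0)/2 = 12/2 = 6.
(Structurally: 1 ring(s) + 5 π bond(s) = 6.)

6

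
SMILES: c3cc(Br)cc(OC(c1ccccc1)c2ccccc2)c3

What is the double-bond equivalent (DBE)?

12

Molecular formula from the SMILES: C19H15BrO.
DoU = (2C + 2 + N − H − X)/2 = (2·19 + 2 + 0 − 15 − 1)/2 = 24/2 = 12.
(Structurally: 3 ring(s) + 9 π bond(s) = 12.)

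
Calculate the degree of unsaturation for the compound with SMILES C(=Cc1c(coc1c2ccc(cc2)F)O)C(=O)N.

9

Molecular formula from the SMILES: C13H10FNO3.
DoU = (2C + 2 + N − H − X)/2 = (2·13 + 2 + 1 − 10 − 1)/2 = 18/2 = 9.
(Structurally: 2 ring(s) + 7 π bond(s) = 9.)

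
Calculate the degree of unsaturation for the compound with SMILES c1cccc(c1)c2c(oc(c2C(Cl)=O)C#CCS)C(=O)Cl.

Molecular formula from the SMILES: C15H8Cl2O3S.
DoU = (2C + 2 + N − H − X)/2 = (2·15 + 2 + 0 − 8 − 2)/2 = 22/2 = 11.
(Structurally: 2 ring(s) + 9 π bond(s) = 11.)

11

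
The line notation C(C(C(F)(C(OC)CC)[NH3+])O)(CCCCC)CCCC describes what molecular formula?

C16H35FNO2+

Heavy atoms from the SMILES: 16 C, 1 F, 1 N, 2 O.
Implicit hydrogens by atom environment:
  8 × C: 2 H each → 16
  4 × C: 3 H each → 12
  3 × C: 1 H each → 3
  1 × C: no H
  1 × F: no H
  1 × N (charge +1): 3 H
  1 × O: 1 H
  1 × O: no H
  Total hydrogens = 35.
Net charge +1.
Molecular formula: C16H35FNO2+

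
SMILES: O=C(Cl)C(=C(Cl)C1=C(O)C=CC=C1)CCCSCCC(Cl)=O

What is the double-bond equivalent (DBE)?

Molecular formula from the SMILES: C15H15Cl3O3S.
DoU = (2C + 2 + N − H − X)/2 = (2·15 + 2 + 0 − 15 − 3)/2 = 14/2 = 7.
(Structurally: 1 ring(s) + 6 π bond(s) = 7.)

7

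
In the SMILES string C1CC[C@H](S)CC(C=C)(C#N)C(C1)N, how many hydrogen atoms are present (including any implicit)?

Hydrogens are implicit in SMILES; fill each atom to its normal valence:
  6 × C: 2 H each → 12
  3 × C: 1 H each → 3
  2 × C: no H
  1 × N: 2 H
  1 × N: no H
  1 × S: 1 H
  Total hydrogens = 18.

18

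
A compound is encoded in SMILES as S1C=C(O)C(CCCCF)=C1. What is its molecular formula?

C8H11FOS

Heavy atoms from the SMILES: 8 C, 1 F, 1 O, 1 S.
Implicit hydrogens by atom environment:
  4 × C: 2 H each → 8
  2 × C (aromatic): 1 H each → 2
  2 × C (aromatic): no H
  1 × F: no H
  1 × O: 1 H
  1 × S (aromatic): no H
  Total hydrogens = 11.
Molecular formula: C8H11FOS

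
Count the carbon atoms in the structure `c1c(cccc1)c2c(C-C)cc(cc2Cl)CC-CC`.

The symbol for carbon appears 18 times in the SMILES. Lowercase c denotes aromatic carbon and counts toward C.

18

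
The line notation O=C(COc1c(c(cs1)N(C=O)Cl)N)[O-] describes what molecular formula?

C7H6ClN2O4S-

Heavy atoms from the SMILES: 7 C, 1 Cl, 2 N, 4 O, 1 S.
Implicit hydrogens by atom environment:
  3 × C (aromatic): no H
  3 × O: no H
  1 × C: 2 H
  1 × C (aromatic): 1 H
  1 × C: 1 H
  1 × C: no H
  1 × Cl: no H
  1 × N: 2 H
  1 × N: no H
  1 × O (charge -1): no H
  1 × S (aromatic): no H
  Total hydrogens = 6.
Net charge -1.
Molecular formula: C7H6ClN2O4S-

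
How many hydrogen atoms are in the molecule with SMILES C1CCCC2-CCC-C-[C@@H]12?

18

Hydrogens are implicit in SMILES; fill each atom to its normal valence:
  8 × C: 2 H each → 16
  2 × C: 1 H each → 2
  Total hydrogens = 18.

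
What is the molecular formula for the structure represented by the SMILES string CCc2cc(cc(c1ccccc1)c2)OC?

C15H16O

Heavy atoms from the SMILES: 15 C, 1 O.
Implicit hydrogens by atom environment:
  8 × C (aromatic): 1 H each → 8
  4 × C (aromatic): no H
  2 × C: 3 H each → 6
  1 × C: 2 H
  1 × O: no H
  Total hydrogens = 16.
Molecular formula: C15H16O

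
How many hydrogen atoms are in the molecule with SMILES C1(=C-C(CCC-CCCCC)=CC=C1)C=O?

22

Hydrogens are implicit in SMILES; fill each atom to its normal valence:
  7 × C: 2 H each → 14
  4 × C (aromatic): 1 H each → 4
  2 × C (aromatic): no H
  1 × C: 3 H
  1 × C: 1 H
  1 × O: no H
  Total hydrogens = 22.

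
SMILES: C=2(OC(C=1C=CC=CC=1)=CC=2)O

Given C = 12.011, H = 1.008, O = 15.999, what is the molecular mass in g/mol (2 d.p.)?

Molecular formula: C10H8O2.
M = 10×12.011 + 8×1.008 + 2×15.999 = 160.17 g/mol.

160.17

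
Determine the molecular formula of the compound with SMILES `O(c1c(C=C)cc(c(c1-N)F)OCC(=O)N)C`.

Heavy atoms from the SMILES: 11 C, 1 F, 2 N, 3 O.
Implicit hydrogens by atom environment:
  5 × C (aromatic): no H
  3 × O: no H
  2 × C: 2 H each → 4
  2 × N: 2 H each → 4
  1 × C: 3 H
  1 × C (aromatic): 1 H
  1 × C: 1 H
  1 × C: no H
  1 × F: no H
  Total hydrogens = 13.
Molecular formula: C11H13FN2O3

C11H13FN2O3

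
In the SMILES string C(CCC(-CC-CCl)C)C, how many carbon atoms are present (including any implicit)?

The symbol for carbon appears 9 times in the SMILES. (Cl is a single chlorine, not C + l.)

9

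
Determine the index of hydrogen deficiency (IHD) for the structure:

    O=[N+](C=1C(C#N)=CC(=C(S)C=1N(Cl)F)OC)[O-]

Molecular formula from the SMILES: C8H5ClFN3O3S.
DoU = (2C + 2 + N − H − X)/2 = (2·8 + 2 + 3 − 5 − 2)/2 = 14/2 = 7.
(Structurally: 1 ring(s) + 6 π bond(s) = 7.)

7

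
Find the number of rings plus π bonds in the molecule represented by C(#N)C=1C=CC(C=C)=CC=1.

7

Molecular formula from the SMILES: C9H7N.
DoU = (2C + 2 + N − H − X)/2 = (2·9 + 2 + 1 − 7 − 0)/2 = 14/2 = 7.
(Structurally: 1 ring(s) + 6 π bond(s) = 7.)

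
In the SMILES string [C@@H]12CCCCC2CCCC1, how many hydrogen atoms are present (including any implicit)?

18

Hydrogens are implicit in SMILES; fill each atom to its normal valence:
  8 × C: 2 H each → 16
  2 × C: 1 H each → 2
  Total hydrogens = 18.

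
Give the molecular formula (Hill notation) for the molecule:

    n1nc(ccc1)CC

Heavy atoms from the SMILES: 6 C, 2 N.
Implicit hydrogens by atom environment:
  3 × C (aromatic): 1 H each → 3
  2 × N (aromatic): no H
  1 × C: 3 H
  1 × C: 2 H
  1 × C (aromatic): no H
  Total hydrogens = 8.
Molecular formula: C6H8N2

C6H8N2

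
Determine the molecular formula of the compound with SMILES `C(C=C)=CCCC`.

C7H12

Heavy atoms from the SMILES: 7 C.
Implicit hydrogens by atom environment:
  3 × C: 2 H each → 6
  3 × C: 1 H each → 3
  1 × C: 3 H
  Total hydrogens = 12.
Molecular formula: C7H12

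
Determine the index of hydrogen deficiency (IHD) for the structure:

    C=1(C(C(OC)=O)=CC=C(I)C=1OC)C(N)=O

6

Molecular formula from the SMILES: C10H10INO4.
DoU = (2C + 2 + N − H − X)/2 = (2·10 + 2 + 1 − 10 − 1)/2 = 12/2 = 6.
(Structurally: 1 ring(s) + 5 π bond(s) = 6.)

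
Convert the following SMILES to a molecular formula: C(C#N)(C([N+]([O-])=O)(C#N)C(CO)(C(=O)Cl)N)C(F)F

C8H7ClF2N4O4

Heavy atoms from the SMILES: 8 C, 1 Cl, 2 F, 4 N, 4 O.
Implicit hydrogens by atom environment:
  5 × C: no H
  2 × C: 1 H each → 2
  2 × F: no H
  2 × N: no H
  2 × O: no H
  1 × C: 2 H
  1 × Cl: no H
  1 × N: 2 H
  1 × N (charge +1): no H
  1 × O: 1 H
  1 × O (charge -1): no H
  Total hydrogens = 7.
Molecular formula: C8H7ClF2N4O4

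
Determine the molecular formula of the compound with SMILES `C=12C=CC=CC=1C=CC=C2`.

Heavy atoms from the SMILES: 10 C.
Implicit hydrogens by atom environment:
  8 × C (aromatic): 1 H each → 8
  2 × C (aromatic): no H
  Total hydrogens = 8.
Molecular formula: C10H8

C10H8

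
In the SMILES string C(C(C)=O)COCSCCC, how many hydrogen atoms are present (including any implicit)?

16

Hydrogens are implicit in SMILES; fill each atom to its normal valence:
  5 × C: 2 H each → 10
  2 × C: 3 H each → 6
  2 × O: no H
  1 × C: no H
  1 × S: no H
  Total hydrogens = 16.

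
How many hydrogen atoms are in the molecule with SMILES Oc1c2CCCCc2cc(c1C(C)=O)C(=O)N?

Hydrogens are implicit in SMILES; fill each atom to its normal valence:
  5 × C (aromatic): no H
  4 × C: 2 H each → 8
  2 × C: no H
  2 × O: no H
  1 × C: 3 H
  1 × C (aromatic): 1 H
  1 × N: 2 H
  1 × O: 1 H
  Total hydrogens = 15.

15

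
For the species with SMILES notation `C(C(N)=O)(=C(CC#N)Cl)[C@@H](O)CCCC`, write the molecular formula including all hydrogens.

C10H15ClN2O2

Heavy atoms from the SMILES: 10 C, 1 Cl, 2 N, 2 O.
Implicit hydrogens by atom environment:
  4 × C: 2 H each → 8
  4 × C: no H
  1 × C: 3 H
  1 × C: 1 H
  1 × Cl: no H
  1 × N: 2 H
  1 × N: no H
  1 × O: 1 H
  1 × O: no H
  Total hydrogens = 15.
Molecular formula: C10H15ClN2O2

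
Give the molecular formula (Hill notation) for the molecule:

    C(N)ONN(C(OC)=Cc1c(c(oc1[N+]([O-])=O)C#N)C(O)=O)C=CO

C12H13N5O8

Heavy atoms from the SMILES: 12 C, 5 N, 8 O.
Implicit hydrogens by atom environment:
  4 × C (aromatic): no H
  4 × O: no H
  3 × C: 1 H each → 3
  3 × C: no H
  2 × N: no H
  2 × O: 1 H each → 2
  1 × C: 3 H
  1 × C: 2 H
  1 × N: 2 H
  1 × N: 1 H
  1 × N (charge +1): no H
  1 × O (aromatic): no H
  1 × O (charge -1): no H
  Total hydrogens = 13.
Molecular formula: C12H13N5O8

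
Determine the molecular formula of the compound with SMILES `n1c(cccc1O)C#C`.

C7H5NO

Heavy atoms from the SMILES: 7 C, 1 N, 1 O.
Implicit hydrogens by atom environment:
  3 × C (aromatic): 1 H each → 3
  2 × C (aromatic): no H
  1 × C: 1 H
  1 × C: no H
  1 × N (aromatic): no H
  1 × O: 1 H
  Total hydrogens = 5.
Molecular formula: C7H5NO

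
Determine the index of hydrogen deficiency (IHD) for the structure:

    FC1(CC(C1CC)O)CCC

Molecular formula from the SMILES: C9H17FO.
DoU = (2C + 2 + N − H − X)/2 = (2·9 + 2 + 0 − 17 − 1)/2 = 2/2 = 1.
(Structurally: 1 ring(s) + 0 π bond(s) = 1.)

1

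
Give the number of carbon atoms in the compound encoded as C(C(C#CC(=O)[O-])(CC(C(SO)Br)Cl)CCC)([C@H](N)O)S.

12

The symbol for carbon appears 12 times in the SMILES. (Cl is a single chlorine, not C + l.)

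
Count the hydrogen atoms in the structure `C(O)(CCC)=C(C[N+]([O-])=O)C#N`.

Hydrogens are implicit in SMILES; fill each atom to its normal valence:
  3 × C: 2 H each → 6
  3 × C: no H
  1 × C: 3 H
  1 × N: no H
  1 × N (charge +1): no H
  1 × O: 1 H
  1 × O: no H
  1 × O (charge -1): no H
  Total hydrogens = 10.

10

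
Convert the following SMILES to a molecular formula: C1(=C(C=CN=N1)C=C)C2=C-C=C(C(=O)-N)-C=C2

C13H11N3O

Heavy atoms from the SMILES: 13 C, 3 N, 1 O.
Implicit hydrogens by atom environment:
  6 × C (aromatic): 1 H each → 6
  4 × C (aromatic): no H
  2 × N (aromatic): no H
  1 × C: 2 H
  1 × C: 1 H
  1 × C: no H
  1 × N: 2 H
  1 × O: no H
  Total hydrogens = 11.
Molecular formula: C13H11N3O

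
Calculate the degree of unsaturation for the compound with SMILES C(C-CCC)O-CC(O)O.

0

Molecular formula from the SMILES: C7H16O3.
DoU = (2C + 2 + N − H − X)/2 = (2·7 + 2 + 0 − 16 − 0)/2 = 0/2 = 0.
(Structurally: 0 ring(s) + 0 π bond(s) = 0.)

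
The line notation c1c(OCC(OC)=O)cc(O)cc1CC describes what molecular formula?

C11H14O4

Heavy atoms from the SMILES: 11 C, 4 O.
Implicit hydrogens by atom environment:
  3 × C (aromatic): 1 H each → 3
  3 × C (aromatic): no H
  3 × O: no H
  2 × C: 3 H each → 6
  2 × C: 2 H each → 4
  1 × C: no H
  1 × O: 1 H
  Total hydrogens = 14.
Molecular formula: C11H14O4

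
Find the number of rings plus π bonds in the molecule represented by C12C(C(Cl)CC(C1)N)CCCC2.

Molecular formula from the SMILES: C10H18ClN.
DoU = (2C + 2 + N − H − X)/2 = (2·10 + 2 + 1 − 18 − 1)/2 = 4/2 = 2.
(Structurally: 2 ring(s) + 0 π bond(s) = 2.)

2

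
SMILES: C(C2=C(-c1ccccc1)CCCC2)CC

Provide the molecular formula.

C15H20

Heavy atoms from the SMILES: 15 C.
Implicit hydrogens by atom environment:
  6 × C: 2 H each → 12
  5 × C (aromatic): 1 H each → 5
  2 × C: no H
  1 × C: 3 H
  1 × C (aromatic): no H
  Total hydrogens = 20.
Molecular formula: C15H20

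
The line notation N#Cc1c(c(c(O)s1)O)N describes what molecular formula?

Heavy atoms from the SMILES: 5 C, 2 N, 2 O, 1 S.
Implicit hydrogens by atom environment:
  4 × C (aromatic): no H
  2 × O: 1 H each → 2
  1 × C: no H
  1 × N: 2 H
  1 × N: no H
  1 × S (aromatic): no H
  Total hydrogens = 4.
Molecular formula: C5H4N2O2S

C5H4N2O2S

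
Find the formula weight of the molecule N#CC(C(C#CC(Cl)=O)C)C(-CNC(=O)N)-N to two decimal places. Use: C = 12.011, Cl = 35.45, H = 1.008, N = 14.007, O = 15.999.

256.69

Molecular formula: C10H13ClN4O2.
M = 10×12.011 + 1×35.45 + 13×1.008 + 4×14.007 + 2×15.999 = 256.69 g/mol.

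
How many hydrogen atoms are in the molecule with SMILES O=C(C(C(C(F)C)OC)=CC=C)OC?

Hydrogens are implicit in SMILES; fill each atom to its normal valence:
  4 × C: 1 H each → 4
  3 × C: 3 H each → 9
  3 × O: no H
  2 × C: no H
  1 × C: 2 H
  1 × F: no H
  Total hydrogens = 15.

15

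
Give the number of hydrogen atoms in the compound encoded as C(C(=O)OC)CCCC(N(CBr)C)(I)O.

17

Hydrogens are implicit in SMILES; fill each atom to its normal valence:
  5 × C: 2 H each → 10
  2 × C: 3 H each → 6
  2 × C: no H
  2 × O: no H
  1 × Br: no H
  1 × I: no H
  1 × N: no H
  1 × O: 1 H
  Total hydrogens = 17.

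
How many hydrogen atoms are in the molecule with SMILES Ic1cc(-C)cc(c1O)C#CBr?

Hydrogens are implicit in SMILES; fill each atom to its normal valence:
  4 × C (aromatic): no H
  2 × C (aromatic): 1 H each → 2
  2 × C: no H
  1 × Br: no H
  1 × C: 3 H
  1 × I: no H
  1 × O: 1 H
  Total hydrogens = 6.

6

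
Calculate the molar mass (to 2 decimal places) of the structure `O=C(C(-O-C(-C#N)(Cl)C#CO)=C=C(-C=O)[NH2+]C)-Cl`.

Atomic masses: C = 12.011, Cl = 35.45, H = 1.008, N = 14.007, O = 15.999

Molecular formula: C10H7Cl2N2O4+.
M = 10×12.011 + 2×35.45 + 7×1.008 + 2×14.007 + 4×15.999 = 290.08 g/mol.

290.08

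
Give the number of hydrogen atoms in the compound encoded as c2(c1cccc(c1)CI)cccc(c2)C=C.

Hydrogens are implicit in SMILES; fill each atom to its normal valence:
  8 × C (aromatic): 1 H each → 8
  4 × C (aromatic): no H
  2 × C: 2 H each → 4
  1 × C: 1 H
  1 × I: no H
  Total hydrogens = 13.

13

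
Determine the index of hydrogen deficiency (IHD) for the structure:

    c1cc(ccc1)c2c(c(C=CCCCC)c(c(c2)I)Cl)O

9

Molecular formula from the SMILES: C18H18ClIO.
DoU = (2C + 2 + N − H − X)/2 = (2·18 + 2 + 0 − 18 − 2)/2 = 18/2 = 9.
(Structurally: 2 ring(s) + 7 π bond(s) = 9.)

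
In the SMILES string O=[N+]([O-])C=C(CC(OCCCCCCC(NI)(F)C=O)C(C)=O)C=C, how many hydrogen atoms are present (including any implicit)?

Hydrogens are implicit in SMILES; fill each atom to its normal valence:
  8 × C: 2 H each → 16
  4 × C: 1 H each → 4
  4 × O: no H
  3 × C: no H
  1 × C: 3 H
  1 × F: no H
  1 × I: no H
  1 × N: 1 H
  1 × N (charge +1): no H
  1 × O (charge -1): no H
  Total hydrogens = 24.

24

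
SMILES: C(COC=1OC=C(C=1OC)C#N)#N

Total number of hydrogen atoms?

Hydrogens are implicit in SMILES; fill each atom to its normal valence:
  3 × C (aromatic): no H
  2 × C: no H
  2 × N: no H
  2 × O: no H
  1 × C: 3 H
  1 × C: 2 H
  1 × C (aromatic): 1 H
  1 × O (aromatic): no H
  Total hydrogens = 6.

6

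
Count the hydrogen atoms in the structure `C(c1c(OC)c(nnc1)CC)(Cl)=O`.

9

Hydrogens are implicit in SMILES; fill each atom to its normal valence:
  3 × C (aromatic): no H
  2 × C: 3 H each → 6
  2 × N (aromatic): no H
  2 × O: no H
  1 × C: 2 H
  1 × C (aromatic): 1 H
  1 × C: no H
  1 × Cl: no H
  Total hydrogens = 9.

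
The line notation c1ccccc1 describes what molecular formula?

C6H6

Heavy atoms from the SMILES: 6 C.
Implicit hydrogens by atom environment:
  6 × C (aromatic): 1 H each → 6
  Total hydrogens = 6.
Molecular formula: C6H6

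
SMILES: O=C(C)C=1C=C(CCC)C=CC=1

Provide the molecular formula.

C11H14O

Heavy atoms from the SMILES: 11 C, 1 O.
Implicit hydrogens by atom environment:
  4 × C (aromatic): 1 H each → 4
  2 × C: 3 H each → 6
  2 × C: 2 H each → 4
  2 × C (aromatic): no H
  1 × C: no H
  1 × O: no H
  Total hydrogens = 14.
Molecular formula: C11H14O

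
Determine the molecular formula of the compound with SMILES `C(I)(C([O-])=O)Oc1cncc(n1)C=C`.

C8H6IN2O3-

Heavy atoms from the SMILES: 8 C, 1 I, 2 N, 3 O.
Implicit hydrogens by atom environment:
  2 × C (aromatic): 1 H each → 2
  2 × C: 1 H each → 2
  2 × C (aromatic): no H
  2 × N (aromatic): no H
  2 × O: no H
  1 × C: 2 H
  1 × C: no H
  1 × I: no H
  1 × O (charge -1): no H
  Total hydrogens = 6.
Net charge -1.
Molecular formula: C8H6IN2O3-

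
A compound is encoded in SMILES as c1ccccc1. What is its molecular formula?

C6H6

Heavy atoms from the SMILES: 6 C.
Implicit hydrogens by atom environment:
  6 × C (aromatic): 1 H each → 6
  Total hydrogens = 6.
Molecular formula: C6H6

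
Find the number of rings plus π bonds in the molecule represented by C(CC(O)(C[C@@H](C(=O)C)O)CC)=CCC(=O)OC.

3

Molecular formula from the SMILES: C13H22O5.
DoU = (2C + 2 + N − H − X)/2 = (2·13 + 2 + 0 − 22 − 0)/2 = 6/2 = 3.
(Structurally: 0 ring(s) + 3 π bond(s) = 3.)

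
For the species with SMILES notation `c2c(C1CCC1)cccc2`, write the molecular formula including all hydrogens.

C10H12

Heavy atoms from the SMILES: 10 C.
Implicit hydrogens by atom environment:
  5 × C (aromatic): 1 H each → 5
  3 × C: 2 H each → 6
  1 × C: 1 H
  1 × C (aromatic): no H
  Total hydrogens = 12.
Molecular formula: C10H12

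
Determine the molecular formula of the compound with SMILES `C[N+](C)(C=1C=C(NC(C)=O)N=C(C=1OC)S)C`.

C11H18N3O2S+

Heavy atoms from the SMILES: 11 C, 3 N, 2 O, 1 S.
Implicit hydrogens by atom environment:
  5 × C: 3 H each → 15
  4 × C (aromatic): no H
  2 × O: no H
  1 × C (aromatic): 1 H
  1 × C: no H
  1 × N: 1 H
  1 × N (aromatic): no H
  1 × N (charge +1): no H
  1 × S: 1 H
  Total hydrogens = 18.
Net charge +1.
Molecular formula: C11H18N3O2S+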